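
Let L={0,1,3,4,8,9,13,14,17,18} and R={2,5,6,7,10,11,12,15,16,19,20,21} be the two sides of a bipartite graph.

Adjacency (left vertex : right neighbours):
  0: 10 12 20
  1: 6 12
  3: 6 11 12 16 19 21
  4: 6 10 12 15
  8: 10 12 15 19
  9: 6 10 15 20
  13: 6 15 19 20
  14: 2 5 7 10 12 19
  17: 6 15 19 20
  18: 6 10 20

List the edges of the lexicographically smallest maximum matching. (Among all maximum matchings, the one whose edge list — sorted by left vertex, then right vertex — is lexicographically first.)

Lex-smallest maximum matching: {(0,10), (1,6), (3,11), (4,12), (8,15), (9,20), (13,19), (14,2)}

|M| = 8 (so the lex-smallest maximum matching has 8 edges)
process left vertices in ascending order; for each, take the smallest-labelled available neighbour that still permits 8 edges overall, or leave it unmatched if none does
lex-smallest matching: {0-10, 1-6, 3-11, 4-12, 8-15, 9-20, 13-19, 14-2}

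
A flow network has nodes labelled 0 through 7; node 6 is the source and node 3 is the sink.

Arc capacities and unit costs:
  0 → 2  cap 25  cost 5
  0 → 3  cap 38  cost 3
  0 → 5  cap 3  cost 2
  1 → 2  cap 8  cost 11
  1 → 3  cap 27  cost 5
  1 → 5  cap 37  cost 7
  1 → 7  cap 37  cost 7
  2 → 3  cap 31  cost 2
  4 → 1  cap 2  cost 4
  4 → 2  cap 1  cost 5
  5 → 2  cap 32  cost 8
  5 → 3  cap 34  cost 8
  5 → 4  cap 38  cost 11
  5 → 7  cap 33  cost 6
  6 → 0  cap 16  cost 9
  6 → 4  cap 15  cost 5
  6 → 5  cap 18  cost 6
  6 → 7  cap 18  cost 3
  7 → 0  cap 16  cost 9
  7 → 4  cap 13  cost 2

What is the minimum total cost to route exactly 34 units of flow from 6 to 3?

shortest-cost path #1: 6→0→3 push 16 @ unit cost 12 (adds 192)
shortest-cost path #2: 6→4→2→3 push 1 @ unit cost 12 (adds 12)
shortest-cost path #3: 6→5→3 push 17 @ unit cost 14 (adds 238)
total cost = 442

Minimum cost for 34 units: 442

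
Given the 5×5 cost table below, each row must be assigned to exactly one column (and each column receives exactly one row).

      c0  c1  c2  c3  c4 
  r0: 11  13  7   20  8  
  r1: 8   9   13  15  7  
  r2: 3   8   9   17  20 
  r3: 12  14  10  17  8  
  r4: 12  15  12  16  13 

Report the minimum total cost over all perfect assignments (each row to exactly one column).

optimal assignment: row0→col2 (cost 7), row1→col1 (cost 9), row2→col0 (cost 3), row3→col4 (cost 8), row4→col3 (cost 16)
total = 7 + 9 + 3 + 8 + 16 = 43

Minimum assignment cost: 43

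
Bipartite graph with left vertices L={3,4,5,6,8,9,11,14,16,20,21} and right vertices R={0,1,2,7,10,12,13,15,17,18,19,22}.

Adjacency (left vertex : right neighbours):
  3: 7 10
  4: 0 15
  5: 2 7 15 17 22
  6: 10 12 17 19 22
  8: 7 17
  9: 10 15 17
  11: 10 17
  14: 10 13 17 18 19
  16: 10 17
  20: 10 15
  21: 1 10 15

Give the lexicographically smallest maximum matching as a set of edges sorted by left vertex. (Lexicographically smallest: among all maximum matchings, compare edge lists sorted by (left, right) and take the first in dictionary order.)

|M| = 9 (so the lex-smallest maximum matching has 9 edges)
process left vertices in ascending order; for each, take the smallest-labelled available neighbour that still permits 9 edges overall, or leave it unmatched if none does
lex-smallest matching: {3-7, 4-0, 5-2, 6-12, 8-17, 9-10, 14-13, 20-15, 21-1}

Lex-smallest maximum matching: {(3,7), (4,0), (5,2), (6,12), (8,17), (9,10), (14,13), (20,15), (21,1)}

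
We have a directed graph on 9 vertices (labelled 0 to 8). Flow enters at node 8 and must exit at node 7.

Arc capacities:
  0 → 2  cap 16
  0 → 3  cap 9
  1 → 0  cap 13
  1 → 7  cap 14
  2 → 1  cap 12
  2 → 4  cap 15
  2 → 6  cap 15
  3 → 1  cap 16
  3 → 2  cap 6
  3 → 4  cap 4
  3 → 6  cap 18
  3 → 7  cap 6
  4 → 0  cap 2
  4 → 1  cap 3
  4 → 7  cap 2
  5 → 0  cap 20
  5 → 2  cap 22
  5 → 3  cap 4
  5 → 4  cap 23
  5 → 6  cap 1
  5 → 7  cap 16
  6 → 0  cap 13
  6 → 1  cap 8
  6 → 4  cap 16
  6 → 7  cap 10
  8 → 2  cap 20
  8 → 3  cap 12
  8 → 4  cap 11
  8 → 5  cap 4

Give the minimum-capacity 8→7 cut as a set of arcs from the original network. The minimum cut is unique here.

Min-cut arcs: {(1,7), (3,7), (4,7), (6,7), (8,5)} (total capacity 36)

augment #1: 8→3→7 push 6
augment #2: 8→4→7 push 2
augment #3: 8→5→7 push 4
augment #4: 8→2→1→7 push 12
augment #5: 8→2→6→7 push 8
augment #6: 8→3→1→7 push 2
augment #7: 8→3→6→7 push 2
max flow = 36; residual-reachable set from 8 gives S-side
cut edges (S→T): {(1,7), (3,7), (4,7), (6,7), (8,5)} total cap 36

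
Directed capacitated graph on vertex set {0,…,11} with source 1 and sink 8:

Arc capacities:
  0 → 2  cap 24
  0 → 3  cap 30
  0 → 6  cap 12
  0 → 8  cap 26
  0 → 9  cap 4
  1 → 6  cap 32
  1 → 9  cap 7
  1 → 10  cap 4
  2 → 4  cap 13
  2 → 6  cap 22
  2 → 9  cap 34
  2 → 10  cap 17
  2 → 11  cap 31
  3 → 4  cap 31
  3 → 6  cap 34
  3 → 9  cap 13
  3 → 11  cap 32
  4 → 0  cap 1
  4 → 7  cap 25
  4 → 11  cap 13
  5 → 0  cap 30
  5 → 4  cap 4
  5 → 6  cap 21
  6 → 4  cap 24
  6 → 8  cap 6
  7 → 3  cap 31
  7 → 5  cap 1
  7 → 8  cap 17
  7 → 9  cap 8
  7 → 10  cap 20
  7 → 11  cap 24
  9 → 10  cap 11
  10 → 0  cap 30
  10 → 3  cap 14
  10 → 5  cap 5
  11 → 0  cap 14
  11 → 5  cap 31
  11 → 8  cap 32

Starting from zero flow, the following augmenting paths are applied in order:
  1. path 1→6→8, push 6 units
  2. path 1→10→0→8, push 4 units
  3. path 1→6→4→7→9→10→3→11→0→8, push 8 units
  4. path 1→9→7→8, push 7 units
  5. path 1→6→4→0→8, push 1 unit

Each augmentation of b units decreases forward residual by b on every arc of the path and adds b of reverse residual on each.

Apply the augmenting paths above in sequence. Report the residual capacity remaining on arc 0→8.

after path 1 (1→6→8, push 6): res(0,8)=26
after path 2 (1→10→0→8, push 4): res(0,8)=22
after path 3 (1→6→4→7→9→10→3→11→0→8, push 8): res(0,8)=14
after path 4 (1→9→7→8, push 7): res(0,8)=14
after path 5 (1→6→4→0→8, push 1): res(0,8)=13

Residual capacity of (0,8): 13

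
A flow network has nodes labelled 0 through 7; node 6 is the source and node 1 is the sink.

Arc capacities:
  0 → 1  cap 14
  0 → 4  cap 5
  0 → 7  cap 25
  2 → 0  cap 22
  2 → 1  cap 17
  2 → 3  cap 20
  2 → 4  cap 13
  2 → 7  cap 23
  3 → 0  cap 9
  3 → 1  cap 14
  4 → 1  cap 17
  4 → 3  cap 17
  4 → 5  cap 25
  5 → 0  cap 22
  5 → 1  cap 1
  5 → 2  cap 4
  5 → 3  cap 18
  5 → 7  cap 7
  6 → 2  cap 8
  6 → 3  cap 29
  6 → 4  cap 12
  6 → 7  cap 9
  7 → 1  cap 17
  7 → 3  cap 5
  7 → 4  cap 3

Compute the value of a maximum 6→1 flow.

Maximum flow value: 52

augment #1: 6→2→1 bottleneck 8, total now 8
augment #2: 6→3→1 bottleneck 14, total now 22
augment #3: 6→4→1 bottleneck 12, total now 34
augment #4: 6→7→1 bottleneck 9, total now 43
augment #5: 6→3→0→1 bottleneck 9, total now 52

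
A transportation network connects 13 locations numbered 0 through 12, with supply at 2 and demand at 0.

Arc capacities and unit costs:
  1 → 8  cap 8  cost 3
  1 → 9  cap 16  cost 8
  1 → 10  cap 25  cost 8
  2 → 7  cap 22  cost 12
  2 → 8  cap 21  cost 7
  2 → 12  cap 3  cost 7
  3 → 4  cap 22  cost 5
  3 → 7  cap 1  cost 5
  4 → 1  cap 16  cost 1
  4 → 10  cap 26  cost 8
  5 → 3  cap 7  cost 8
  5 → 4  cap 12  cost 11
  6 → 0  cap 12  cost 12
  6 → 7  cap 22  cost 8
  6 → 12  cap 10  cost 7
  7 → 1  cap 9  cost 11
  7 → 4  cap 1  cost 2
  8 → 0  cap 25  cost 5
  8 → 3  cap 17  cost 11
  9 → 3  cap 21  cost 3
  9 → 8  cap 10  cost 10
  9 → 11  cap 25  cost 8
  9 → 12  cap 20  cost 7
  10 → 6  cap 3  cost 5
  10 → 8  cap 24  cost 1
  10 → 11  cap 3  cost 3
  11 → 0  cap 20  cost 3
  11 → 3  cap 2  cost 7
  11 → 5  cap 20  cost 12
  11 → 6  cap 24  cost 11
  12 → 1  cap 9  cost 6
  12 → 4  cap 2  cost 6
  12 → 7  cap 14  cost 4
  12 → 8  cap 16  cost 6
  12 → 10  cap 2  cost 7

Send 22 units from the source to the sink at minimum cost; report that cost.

shortest-cost path #1: 2→8→0 push 21 @ unit cost 12 (adds 252)
shortest-cost path #2: 2→12→8→0 push 1 @ unit cost 18 (adds 18)
total cost = 270

Minimum cost for 22 units: 270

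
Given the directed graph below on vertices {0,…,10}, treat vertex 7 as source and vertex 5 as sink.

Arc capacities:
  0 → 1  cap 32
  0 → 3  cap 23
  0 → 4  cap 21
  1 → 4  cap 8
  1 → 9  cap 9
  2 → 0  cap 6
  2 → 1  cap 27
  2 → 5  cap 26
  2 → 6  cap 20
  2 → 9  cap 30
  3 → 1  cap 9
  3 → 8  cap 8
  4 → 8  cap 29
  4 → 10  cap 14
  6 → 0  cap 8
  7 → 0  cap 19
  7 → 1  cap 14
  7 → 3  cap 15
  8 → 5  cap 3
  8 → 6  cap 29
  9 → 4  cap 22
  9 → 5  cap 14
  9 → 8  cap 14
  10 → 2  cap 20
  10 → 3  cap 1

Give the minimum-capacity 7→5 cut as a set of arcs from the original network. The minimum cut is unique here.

Min-cut arcs: {(1,9), (4,10), (8,5)} (total capacity 26)

augment #1: 7→1→9→5 push 9
augment #2: 7→3→8→5 push 3
augment #3: 7→0→4→10→2→5 push 14
max flow = 26; residual-reachable set from 7 gives S-side
cut edges (S→T): {(1,9), (4,10), (8,5)} total cap 26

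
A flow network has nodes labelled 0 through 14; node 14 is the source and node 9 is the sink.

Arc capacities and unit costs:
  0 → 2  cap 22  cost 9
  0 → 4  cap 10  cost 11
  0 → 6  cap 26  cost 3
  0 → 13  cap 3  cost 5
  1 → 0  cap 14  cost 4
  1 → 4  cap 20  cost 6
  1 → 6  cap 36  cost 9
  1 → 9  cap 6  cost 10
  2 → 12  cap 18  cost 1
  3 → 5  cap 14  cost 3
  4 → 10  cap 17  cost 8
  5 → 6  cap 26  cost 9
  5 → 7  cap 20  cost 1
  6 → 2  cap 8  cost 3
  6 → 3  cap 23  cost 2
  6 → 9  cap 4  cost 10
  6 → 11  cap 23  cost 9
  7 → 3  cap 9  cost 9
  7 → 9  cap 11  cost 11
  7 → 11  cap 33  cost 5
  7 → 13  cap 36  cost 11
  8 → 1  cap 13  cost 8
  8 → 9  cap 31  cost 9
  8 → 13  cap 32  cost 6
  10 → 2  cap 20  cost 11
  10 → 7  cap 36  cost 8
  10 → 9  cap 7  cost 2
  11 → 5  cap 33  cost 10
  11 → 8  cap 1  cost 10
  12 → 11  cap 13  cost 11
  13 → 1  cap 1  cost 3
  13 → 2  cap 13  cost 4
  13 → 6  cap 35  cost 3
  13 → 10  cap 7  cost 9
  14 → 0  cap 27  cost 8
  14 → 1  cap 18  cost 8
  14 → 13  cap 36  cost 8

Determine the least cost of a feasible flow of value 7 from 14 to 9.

Minimum cost for 7 units: 127

shortest-cost path #1: 14→1→9 push 6 @ unit cost 18 (adds 108)
shortest-cost path #2: 14→13→10→9 push 1 @ unit cost 19 (adds 19)
total cost = 127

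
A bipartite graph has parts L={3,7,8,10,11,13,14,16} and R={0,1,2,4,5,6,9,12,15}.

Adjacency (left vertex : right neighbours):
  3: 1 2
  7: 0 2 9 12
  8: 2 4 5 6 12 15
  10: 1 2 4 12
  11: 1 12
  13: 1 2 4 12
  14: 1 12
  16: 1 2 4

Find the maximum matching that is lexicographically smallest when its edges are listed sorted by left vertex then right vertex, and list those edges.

|M| = 6 (so the lex-smallest maximum matching has 6 edges)
process left vertices in ascending order; for each, take the smallest-labelled available neighbour that still permits 6 edges overall, or leave it unmatched if none does
lex-smallest matching: {3-1, 7-0, 8-5, 10-2, 11-12, 13-4}

Lex-smallest maximum matching: {(3,1), (7,0), (8,5), (10,2), (11,12), (13,4)}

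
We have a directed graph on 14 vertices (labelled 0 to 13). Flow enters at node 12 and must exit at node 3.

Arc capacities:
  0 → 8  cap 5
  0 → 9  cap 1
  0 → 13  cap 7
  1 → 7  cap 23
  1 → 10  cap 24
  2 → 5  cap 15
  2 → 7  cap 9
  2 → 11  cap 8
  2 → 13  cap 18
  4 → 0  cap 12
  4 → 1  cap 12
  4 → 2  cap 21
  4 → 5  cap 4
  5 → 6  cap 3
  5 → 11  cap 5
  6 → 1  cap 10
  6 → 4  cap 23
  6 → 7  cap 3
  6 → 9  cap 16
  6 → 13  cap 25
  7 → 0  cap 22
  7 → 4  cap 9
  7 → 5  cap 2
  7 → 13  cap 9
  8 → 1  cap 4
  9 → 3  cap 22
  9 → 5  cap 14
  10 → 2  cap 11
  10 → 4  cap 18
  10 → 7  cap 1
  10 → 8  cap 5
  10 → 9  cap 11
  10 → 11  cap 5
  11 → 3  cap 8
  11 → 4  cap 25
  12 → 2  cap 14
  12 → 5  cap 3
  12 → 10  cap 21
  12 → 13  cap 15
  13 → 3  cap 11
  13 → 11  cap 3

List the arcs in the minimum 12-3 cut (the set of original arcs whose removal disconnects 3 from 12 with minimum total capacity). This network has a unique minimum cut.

Min-cut arcs: {(0,9), (5,6), (10,9), (11,3), (13,3)} (total capacity 34)

augment #1: 12→13→3 push 11
augment #2: 12→2→11→3 push 8
augment #3: 12→10→9→3 push 11
augment #4: 12→5→6→9→3 push 3
augment #5: 12→2→7→0→9→3 push 1
max flow = 34; residual-reachable set from 12 gives S-side
cut edges (S→T): {(0,9), (5,6), (10,9), (11,3), (13,3)} total cap 34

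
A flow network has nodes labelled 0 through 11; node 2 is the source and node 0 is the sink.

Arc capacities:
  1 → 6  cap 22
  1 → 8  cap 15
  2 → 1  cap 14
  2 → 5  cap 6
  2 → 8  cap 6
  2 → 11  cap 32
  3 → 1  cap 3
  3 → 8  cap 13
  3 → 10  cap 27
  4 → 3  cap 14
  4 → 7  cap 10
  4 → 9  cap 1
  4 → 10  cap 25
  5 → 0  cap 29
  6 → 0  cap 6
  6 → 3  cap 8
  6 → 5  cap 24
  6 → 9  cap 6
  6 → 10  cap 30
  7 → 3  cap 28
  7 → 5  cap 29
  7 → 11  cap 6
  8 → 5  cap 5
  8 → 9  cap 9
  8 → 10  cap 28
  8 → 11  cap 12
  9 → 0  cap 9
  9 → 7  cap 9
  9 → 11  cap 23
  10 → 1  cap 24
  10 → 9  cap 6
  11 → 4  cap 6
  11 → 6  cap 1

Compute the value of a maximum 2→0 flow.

Maximum flow value: 33

augment #1: 2→5→0 bottleneck 6, total now 6
augment #2: 2→1→6→0 bottleneck 6, total now 12
augment #3: 2→8→5→0 bottleneck 5, total now 17
augment #4: 2→8→9→0 bottleneck 1, total now 18
augment #5: 2→1→6→5→0 bottleneck 8, total now 26
augment #6: 2→11→4→9→0 bottleneck 1, total now 27
augment #7: 2→11→6→5→0 bottleneck 1, total now 28
augment #8: 2→11→4→7→5→0 bottleneck 5, total now 33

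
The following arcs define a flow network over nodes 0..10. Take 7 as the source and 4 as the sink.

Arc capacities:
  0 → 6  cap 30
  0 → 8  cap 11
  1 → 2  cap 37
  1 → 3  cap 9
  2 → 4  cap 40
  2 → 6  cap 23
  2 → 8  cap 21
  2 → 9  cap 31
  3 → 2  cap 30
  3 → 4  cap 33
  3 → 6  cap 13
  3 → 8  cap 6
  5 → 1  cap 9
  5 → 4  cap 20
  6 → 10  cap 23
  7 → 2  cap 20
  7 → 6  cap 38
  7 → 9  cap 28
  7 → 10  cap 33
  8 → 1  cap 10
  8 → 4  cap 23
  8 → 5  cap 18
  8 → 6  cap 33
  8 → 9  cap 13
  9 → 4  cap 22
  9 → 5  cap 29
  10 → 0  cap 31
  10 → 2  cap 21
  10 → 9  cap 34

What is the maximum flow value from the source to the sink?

augment #1: 7→2→4 bottleneck 20, total now 20
augment #2: 7→9→4 bottleneck 22, total now 42
augment #3: 7→9→5→4 bottleneck 6, total now 48
augment #4: 7→10→2→4 bottleneck 20, total now 68
augment #5: 7→10→0→8→4 bottleneck 11, total now 79
augment #6: 7→10→2→8→4 bottleneck 1, total now 80
augment #7: 7→10→9→5→4 bottleneck 1, total now 81
augment #8: 7→6→10→9→5→4 bottleneck 13, total now 94
augment #9: 7→6→10→9→5→1→3→4 bottleneck 9, total now 103

Maximum flow value: 103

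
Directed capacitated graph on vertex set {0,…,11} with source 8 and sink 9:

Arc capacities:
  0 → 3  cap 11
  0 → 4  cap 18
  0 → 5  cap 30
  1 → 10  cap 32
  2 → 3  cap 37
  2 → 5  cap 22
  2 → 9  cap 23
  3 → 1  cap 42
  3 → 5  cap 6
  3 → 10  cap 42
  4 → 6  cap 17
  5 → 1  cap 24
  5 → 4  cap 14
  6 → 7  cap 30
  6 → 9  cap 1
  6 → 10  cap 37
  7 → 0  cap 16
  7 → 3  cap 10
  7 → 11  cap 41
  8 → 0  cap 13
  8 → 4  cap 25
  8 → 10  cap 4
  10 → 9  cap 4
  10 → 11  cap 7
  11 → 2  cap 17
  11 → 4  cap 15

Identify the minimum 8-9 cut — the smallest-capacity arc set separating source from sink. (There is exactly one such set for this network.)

augment #1: 8→10→9 push 4
augment #2: 8→4→6→9 push 1
augment #3: 8→0→3→10→11→2→9 push 7
augment #4: 8→4→6→7→11→2→9 push 10
max flow = 22; residual-reachable set from 8 gives S-side
cut edges (S→T): {(6,9), (10,9), (11,2)} total cap 22

Min-cut arcs: {(6,9), (10,9), (11,2)} (total capacity 22)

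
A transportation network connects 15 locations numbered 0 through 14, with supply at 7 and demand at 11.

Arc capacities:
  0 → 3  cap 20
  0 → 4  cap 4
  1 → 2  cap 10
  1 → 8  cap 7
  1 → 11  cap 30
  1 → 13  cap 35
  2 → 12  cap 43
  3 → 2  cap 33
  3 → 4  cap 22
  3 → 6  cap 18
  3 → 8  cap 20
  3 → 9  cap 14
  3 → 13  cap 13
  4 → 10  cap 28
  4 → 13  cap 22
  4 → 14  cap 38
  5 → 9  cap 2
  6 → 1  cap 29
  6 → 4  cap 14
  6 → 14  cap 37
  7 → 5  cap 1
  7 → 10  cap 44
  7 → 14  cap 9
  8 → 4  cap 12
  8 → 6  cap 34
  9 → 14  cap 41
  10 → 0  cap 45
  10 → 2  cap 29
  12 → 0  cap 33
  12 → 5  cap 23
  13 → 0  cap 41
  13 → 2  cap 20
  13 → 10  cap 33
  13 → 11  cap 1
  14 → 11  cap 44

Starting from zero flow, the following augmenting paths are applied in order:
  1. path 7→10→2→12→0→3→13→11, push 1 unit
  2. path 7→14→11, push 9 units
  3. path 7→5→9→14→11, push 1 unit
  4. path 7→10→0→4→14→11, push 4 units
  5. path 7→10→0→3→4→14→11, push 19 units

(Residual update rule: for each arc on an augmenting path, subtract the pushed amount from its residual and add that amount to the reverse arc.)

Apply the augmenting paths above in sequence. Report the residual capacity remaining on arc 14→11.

after path 1 (7→10→2→12→0→3→13→11, push 1): res(14,11)=44
after path 2 (7→14→11, push 9): res(14,11)=35
after path 3 (7→5→9→14→11, push 1): res(14,11)=34
after path 4 (7→10→0→4→14→11, push 4): res(14,11)=30
after path 5 (7→10→0→3→4→14→11, push 19): res(14,11)=11

Residual capacity of (14,11): 11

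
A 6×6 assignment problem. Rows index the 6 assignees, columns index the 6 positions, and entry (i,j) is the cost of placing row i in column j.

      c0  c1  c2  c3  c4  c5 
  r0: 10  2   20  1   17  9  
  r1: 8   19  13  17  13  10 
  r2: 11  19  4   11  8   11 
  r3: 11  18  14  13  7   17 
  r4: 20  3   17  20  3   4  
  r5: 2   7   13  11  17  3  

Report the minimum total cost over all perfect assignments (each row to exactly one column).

Minimum assignment cost: 26

optimal assignment: row0→col3 (cost 1), row1→col0 (cost 8), row2→col2 (cost 4), row3→col4 (cost 7), row4→col1 (cost 3), row5→col5 (cost 3)
total = 1 + 8 + 4 + 7 + 3 + 3 = 26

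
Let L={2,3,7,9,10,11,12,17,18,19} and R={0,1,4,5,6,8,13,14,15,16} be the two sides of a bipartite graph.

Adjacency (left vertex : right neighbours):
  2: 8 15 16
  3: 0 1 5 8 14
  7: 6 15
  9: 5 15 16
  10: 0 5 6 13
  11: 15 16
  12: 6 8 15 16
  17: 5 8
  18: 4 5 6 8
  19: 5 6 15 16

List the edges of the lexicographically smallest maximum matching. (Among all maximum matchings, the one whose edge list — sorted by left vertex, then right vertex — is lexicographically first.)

|M| = 8 (so the lex-smallest maximum matching has 8 edges)
process left vertices in ascending order; for each, take the smallest-labelled available neighbour that still permits 8 edges overall, or leave it unmatched if none does
lex-smallest matching: {2-8, 3-0, 7-6, 9-5, 10-13, 11-15, 12-16, 18-4}

Lex-smallest maximum matching: {(2,8), (3,0), (7,6), (9,5), (10,13), (11,15), (12,16), (18,4)}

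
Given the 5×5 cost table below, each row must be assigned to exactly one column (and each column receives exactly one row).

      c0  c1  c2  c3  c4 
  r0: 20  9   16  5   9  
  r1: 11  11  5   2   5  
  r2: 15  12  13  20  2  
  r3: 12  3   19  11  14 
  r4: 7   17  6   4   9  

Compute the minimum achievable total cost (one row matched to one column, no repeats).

Minimum assignment cost: 22

optimal assignment: row0→col3 (cost 5), row1→col2 (cost 5), row2→col4 (cost 2), row3→col1 (cost 3), row4→col0 (cost 7)
total = 5 + 5 + 2 + 3 + 7 = 22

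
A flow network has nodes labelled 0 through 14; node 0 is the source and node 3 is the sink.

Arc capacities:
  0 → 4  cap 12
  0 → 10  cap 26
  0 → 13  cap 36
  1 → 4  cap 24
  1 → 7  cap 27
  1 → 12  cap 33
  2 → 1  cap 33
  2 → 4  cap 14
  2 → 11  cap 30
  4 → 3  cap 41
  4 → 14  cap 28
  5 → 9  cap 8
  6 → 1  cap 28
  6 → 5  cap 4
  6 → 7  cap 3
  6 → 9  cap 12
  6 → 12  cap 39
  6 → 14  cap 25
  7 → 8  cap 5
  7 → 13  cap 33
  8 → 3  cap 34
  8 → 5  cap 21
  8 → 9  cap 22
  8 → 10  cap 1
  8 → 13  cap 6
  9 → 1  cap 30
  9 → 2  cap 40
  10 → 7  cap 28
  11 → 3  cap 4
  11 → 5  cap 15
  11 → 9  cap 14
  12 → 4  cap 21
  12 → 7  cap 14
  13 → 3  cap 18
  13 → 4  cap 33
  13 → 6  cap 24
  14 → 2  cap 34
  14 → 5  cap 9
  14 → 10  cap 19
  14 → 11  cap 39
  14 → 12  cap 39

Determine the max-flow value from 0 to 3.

augment #1: 0→4→3 bottleneck 12, total now 12
augment #2: 0→13→3 bottleneck 18, total now 30
augment #3: 0→13→4→3 bottleneck 18, total now 48
augment #4: 0→10→7→8→3 bottleneck 5, total now 53
augment #5: 0→10→7→13→4→3 bottleneck 11, total now 64
augment #6: 0→10→7→13→4→14→11→3 bottleneck 4, total now 68

Maximum flow value: 68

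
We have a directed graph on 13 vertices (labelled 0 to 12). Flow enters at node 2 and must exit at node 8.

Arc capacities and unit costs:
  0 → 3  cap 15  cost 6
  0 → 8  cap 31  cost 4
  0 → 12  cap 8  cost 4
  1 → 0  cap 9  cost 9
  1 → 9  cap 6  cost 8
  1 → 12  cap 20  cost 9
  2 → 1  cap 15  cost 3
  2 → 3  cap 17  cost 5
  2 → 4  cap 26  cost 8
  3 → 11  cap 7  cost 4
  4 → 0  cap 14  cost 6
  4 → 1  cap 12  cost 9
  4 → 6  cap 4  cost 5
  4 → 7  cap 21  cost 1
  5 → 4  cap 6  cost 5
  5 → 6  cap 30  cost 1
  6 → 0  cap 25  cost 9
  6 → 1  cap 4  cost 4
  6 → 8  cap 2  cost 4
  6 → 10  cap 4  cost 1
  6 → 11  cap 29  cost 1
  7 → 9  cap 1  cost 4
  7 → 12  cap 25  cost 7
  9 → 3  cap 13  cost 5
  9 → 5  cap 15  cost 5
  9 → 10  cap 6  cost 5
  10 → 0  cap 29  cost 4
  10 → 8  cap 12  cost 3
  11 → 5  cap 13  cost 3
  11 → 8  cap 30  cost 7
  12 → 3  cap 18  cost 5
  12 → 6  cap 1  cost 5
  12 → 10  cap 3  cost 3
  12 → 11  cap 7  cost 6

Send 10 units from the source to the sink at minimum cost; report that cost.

shortest-cost path #1: 2→3→11→8 push 7 @ unit cost 16 (adds 112)
shortest-cost path #2: 2→1→0→8 push 3 @ unit cost 16 (adds 48)
total cost = 160

Minimum cost for 10 units: 160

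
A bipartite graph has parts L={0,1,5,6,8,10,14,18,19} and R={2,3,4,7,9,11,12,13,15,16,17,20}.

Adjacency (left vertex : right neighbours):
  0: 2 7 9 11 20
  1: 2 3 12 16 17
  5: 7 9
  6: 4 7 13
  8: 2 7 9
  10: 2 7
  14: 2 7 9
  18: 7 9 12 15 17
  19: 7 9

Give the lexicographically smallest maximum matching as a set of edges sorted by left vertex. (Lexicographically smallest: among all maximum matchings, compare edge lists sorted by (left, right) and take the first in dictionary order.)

|M| = 7 (so the lex-smallest maximum matching has 7 edges)
process left vertices in ascending order; for each, take the smallest-labelled available neighbour that still permits 7 edges overall, or leave it unmatched if none does
lex-smallest matching: {0-11, 1-3, 5-7, 6-4, 8-2, 14-9, 18-12}

Lex-smallest maximum matching: {(0,11), (1,3), (5,7), (6,4), (8,2), (14,9), (18,12)}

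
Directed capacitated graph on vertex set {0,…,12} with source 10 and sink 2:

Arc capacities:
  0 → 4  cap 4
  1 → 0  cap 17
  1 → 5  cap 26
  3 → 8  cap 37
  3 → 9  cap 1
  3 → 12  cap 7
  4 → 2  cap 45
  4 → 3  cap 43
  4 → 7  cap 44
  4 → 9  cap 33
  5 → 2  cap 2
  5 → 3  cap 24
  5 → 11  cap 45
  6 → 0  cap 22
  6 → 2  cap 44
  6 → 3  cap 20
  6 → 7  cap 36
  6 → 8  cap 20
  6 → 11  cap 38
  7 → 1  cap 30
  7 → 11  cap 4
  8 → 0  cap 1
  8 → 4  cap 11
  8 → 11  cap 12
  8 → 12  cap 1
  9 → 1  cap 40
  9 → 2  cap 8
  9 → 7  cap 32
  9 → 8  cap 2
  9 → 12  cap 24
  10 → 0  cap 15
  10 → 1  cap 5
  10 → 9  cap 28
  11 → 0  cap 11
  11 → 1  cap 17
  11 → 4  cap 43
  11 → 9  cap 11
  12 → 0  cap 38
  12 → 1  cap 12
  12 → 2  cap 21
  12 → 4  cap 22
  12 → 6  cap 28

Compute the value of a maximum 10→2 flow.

augment #1: 10→9→2 bottleneck 8, total now 8
augment #2: 10→0→4→2 bottleneck 4, total now 12
augment #3: 10→1→5→2 bottleneck 2, total now 14
augment #4: 10→9→12→2 bottleneck 20, total now 34
augment #5: 10→1→5→3→12→2 bottleneck 1, total now 35
augment #6: 10→1→5→11→4→2 bottleneck 2, total now 37

Maximum flow value: 37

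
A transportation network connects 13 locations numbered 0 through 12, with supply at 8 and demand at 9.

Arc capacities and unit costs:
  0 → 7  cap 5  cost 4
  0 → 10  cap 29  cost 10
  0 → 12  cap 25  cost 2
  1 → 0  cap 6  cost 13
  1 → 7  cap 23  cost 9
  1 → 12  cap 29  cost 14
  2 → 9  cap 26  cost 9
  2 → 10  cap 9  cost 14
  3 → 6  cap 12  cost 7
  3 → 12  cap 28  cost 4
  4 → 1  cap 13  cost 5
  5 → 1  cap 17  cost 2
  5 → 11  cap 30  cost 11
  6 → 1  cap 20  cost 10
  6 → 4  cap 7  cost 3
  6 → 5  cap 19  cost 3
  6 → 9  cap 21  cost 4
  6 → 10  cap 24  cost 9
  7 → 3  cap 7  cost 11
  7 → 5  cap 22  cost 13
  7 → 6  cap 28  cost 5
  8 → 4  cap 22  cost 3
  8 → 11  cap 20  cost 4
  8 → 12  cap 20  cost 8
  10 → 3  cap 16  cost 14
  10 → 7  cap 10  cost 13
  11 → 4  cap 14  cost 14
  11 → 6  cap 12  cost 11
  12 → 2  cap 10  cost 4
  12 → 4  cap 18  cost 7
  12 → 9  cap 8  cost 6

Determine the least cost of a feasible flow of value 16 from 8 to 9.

Minimum cost for 16 units: 264

shortest-cost path #1: 8→12→9 push 8 @ unit cost 14 (adds 112)
shortest-cost path #2: 8→11→6→9 push 8 @ unit cost 19 (adds 152)
total cost = 264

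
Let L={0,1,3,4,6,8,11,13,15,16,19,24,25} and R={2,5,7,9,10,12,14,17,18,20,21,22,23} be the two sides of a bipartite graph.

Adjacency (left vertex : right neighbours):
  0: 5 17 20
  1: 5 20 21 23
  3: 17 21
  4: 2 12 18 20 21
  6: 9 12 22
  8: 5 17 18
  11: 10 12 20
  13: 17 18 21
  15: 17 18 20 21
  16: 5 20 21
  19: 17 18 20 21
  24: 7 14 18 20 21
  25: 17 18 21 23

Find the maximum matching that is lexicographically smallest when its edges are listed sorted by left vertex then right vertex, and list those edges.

|M| = 10 (so the lex-smallest maximum matching has 10 edges)
process left vertices in ascending order; for each, take the smallest-labelled available neighbour that still permits 10 edges overall, or leave it unmatched if none does
lex-smallest matching: {0-5, 1-20, 3-17, 4-2, 6-9, 8-18, 11-10, 13-21, 24-7, 25-23}

Lex-smallest maximum matching: {(0,5), (1,20), (3,17), (4,2), (6,9), (8,18), (11,10), (13,21), (24,7), (25,23)}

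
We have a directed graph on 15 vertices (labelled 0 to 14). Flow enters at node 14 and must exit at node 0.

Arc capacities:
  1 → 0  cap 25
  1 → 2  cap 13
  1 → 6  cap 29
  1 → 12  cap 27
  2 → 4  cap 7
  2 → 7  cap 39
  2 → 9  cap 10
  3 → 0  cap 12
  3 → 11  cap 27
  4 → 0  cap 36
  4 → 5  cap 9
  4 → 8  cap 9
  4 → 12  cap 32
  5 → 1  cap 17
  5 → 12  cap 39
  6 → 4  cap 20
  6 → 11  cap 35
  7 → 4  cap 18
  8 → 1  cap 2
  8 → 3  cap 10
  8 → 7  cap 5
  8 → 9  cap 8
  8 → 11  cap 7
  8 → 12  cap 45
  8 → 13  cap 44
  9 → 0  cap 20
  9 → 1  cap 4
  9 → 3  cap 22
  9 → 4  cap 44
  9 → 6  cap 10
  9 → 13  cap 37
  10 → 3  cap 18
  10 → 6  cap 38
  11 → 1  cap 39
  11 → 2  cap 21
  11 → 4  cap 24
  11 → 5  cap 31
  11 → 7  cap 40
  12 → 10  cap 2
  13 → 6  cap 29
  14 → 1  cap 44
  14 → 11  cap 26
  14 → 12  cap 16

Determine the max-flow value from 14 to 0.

Maximum flow value: 72

augment #1: 14→1→0 bottleneck 25, total now 25
augment #2: 14→11→4→0 bottleneck 24, total now 49
augment #3: 14→1→2→4→0 bottleneck 7, total now 56
augment #4: 14→1→2→9→0 bottleneck 6, total now 62
augment #5: 14→1→6→4→0 bottleneck 5, total now 67
augment #6: 14→11→2→9→0 bottleneck 2, total now 69
augment #7: 14→12→10→3→0 bottleneck 2, total now 71
augment #8: 14→1→6→4→2→9→0 bottleneck 1, total now 72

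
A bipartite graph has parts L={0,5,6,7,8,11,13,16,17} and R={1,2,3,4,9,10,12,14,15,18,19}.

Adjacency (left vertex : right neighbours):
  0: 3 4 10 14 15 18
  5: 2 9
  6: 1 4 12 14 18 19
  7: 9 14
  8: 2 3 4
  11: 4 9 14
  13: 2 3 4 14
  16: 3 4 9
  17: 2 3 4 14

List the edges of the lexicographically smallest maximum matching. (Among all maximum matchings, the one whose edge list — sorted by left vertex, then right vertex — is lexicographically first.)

Lex-smallest maximum matching: {(0,10), (5,2), (6,1), (7,9), (8,3), (11,4), (13,14)}

|M| = 7 (so the lex-smallest maximum matching has 7 edges)
process left vertices in ascending order; for each, take the smallest-labelled available neighbour that still permits 7 edges overall, or leave it unmatched if none does
lex-smallest matching: {0-10, 5-2, 6-1, 7-9, 8-3, 11-4, 13-14}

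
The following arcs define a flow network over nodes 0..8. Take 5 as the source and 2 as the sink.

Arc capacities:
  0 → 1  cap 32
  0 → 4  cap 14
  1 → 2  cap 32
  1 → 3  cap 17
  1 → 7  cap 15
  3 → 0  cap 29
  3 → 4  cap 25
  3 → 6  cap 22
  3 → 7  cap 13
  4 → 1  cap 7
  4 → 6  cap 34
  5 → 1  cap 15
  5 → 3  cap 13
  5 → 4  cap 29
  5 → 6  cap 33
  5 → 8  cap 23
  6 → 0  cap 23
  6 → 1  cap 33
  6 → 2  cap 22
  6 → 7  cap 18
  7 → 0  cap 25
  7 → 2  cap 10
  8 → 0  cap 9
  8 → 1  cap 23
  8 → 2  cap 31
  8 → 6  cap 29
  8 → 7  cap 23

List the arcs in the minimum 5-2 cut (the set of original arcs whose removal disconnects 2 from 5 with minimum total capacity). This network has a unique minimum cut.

Min-cut arcs: {(1,2), (5,8), (6,2), (7,2)} (total capacity 87)

augment #1: 5→1→2 push 15
augment #2: 5→6→2 push 22
augment #3: 5→8→2 push 23
augment #4: 5→3→7→2 push 10
augment #5: 5→4→1→2 push 7
augment #6: 5→6→1→2 push 10
max flow = 87; residual-reachable set from 5 gives S-side
cut edges (S→T): {(1,2), (5,8), (6,2), (7,2)} total cap 87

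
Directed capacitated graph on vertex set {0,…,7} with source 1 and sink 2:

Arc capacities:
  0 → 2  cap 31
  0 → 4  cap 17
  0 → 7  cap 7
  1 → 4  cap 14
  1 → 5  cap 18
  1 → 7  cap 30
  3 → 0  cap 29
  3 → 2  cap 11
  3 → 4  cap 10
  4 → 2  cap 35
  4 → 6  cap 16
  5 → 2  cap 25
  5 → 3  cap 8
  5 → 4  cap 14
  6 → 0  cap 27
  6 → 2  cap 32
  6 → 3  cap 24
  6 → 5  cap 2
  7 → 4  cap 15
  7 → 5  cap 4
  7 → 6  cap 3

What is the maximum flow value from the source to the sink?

augment #1: 1→4→2 bottleneck 14, total now 14
augment #2: 1→5→2 bottleneck 18, total now 32
augment #3: 1→7→4→2 bottleneck 15, total now 47
augment #4: 1→7→5→2 bottleneck 4, total now 51
augment #5: 1→7→6→2 bottleneck 3, total now 54

Maximum flow value: 54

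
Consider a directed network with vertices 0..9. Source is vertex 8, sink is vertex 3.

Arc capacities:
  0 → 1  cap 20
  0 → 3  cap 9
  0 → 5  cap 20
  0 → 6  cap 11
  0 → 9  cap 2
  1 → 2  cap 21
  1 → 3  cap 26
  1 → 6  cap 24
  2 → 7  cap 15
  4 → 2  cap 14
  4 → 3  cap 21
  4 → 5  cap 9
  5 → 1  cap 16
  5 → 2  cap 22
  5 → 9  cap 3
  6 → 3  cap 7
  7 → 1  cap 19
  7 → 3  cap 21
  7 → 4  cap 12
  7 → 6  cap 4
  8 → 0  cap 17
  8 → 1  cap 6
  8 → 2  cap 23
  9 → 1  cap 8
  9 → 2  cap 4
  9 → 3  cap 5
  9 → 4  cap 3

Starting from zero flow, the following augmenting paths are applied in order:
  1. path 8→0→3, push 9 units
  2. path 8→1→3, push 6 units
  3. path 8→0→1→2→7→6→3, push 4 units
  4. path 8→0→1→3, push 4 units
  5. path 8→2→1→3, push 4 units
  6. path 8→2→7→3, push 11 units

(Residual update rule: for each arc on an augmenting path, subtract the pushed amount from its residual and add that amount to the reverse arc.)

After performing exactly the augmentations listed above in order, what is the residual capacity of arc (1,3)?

Residual capacity of (1,3): 12

after path 1 (8→0→3, push 9): res(1,3)=26
after path 2 (8→1→3, push 6): res(1,3)=20
after path 3 (8→0→1→2→7→6→3, push 4): res(1,3)=20
after path 4 (8→0→1→3, push 4): res(1,3)=16
after path 5 (8→2→1→3, push 4): res(1,3)=12
after path 6 (8→2→7→3, push 11): res(1,3)=12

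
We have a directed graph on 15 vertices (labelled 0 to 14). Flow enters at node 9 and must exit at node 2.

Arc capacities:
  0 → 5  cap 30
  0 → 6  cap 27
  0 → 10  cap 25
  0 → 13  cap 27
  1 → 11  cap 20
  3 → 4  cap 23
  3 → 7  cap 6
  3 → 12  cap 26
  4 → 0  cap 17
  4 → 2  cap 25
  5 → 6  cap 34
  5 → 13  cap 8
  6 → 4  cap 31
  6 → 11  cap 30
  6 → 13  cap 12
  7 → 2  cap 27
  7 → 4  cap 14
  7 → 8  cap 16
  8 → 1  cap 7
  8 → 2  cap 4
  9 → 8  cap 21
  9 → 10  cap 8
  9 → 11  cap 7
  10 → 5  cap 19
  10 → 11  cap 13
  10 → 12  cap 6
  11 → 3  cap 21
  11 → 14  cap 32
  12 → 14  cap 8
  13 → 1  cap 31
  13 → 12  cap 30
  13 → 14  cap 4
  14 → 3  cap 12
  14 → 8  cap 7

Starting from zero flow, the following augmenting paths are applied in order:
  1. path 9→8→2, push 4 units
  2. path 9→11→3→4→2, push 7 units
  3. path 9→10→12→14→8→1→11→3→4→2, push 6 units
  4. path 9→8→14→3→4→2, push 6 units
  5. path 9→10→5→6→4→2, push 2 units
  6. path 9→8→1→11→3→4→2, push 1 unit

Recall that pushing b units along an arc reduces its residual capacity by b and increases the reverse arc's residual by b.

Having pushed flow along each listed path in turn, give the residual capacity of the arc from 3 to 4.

after path 1 (9→8→2, push 4): res(3,4)=23
after path 2 (9→11→3→4→2, push 7): res(3,4)=16
after path 3 (9→10→12→14→8→1→11→3→4→2, push 6): res(3,4)=10
after path 4 (9→8→14→3→4→2, push 6): res(3,4)=4
after path 5 (9→10→5→6→4→2, push 2): res(3,4)=4
after path 6 (9→8→1→11→3→4→2, push 1): res(3,4)=3

Residual capacity of (3,4): 3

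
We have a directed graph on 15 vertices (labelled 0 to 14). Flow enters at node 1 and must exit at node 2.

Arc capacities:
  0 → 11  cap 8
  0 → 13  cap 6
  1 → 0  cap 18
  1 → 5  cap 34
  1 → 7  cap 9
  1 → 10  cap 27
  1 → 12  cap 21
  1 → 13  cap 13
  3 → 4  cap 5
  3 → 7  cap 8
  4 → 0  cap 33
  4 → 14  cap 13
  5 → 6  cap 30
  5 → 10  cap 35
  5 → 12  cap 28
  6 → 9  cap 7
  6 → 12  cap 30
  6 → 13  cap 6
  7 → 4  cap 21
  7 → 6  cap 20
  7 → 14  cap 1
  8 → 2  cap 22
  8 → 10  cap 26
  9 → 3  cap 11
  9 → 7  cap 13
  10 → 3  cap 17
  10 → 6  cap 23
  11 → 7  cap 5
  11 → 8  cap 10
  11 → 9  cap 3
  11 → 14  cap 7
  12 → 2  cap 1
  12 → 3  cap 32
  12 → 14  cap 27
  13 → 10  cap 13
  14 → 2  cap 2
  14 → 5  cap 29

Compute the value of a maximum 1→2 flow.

Maximum flow value: 11

augment #1: 1→12→2 bottleneck 1, total now 1
augment #2: 1→7→14→2 bottleneck 1, total now 2
augment #3: 1→12→14→2 bottleneck 1, total now 3
augment #4: 1→0→11→8→2 bottleneck 8, total now 11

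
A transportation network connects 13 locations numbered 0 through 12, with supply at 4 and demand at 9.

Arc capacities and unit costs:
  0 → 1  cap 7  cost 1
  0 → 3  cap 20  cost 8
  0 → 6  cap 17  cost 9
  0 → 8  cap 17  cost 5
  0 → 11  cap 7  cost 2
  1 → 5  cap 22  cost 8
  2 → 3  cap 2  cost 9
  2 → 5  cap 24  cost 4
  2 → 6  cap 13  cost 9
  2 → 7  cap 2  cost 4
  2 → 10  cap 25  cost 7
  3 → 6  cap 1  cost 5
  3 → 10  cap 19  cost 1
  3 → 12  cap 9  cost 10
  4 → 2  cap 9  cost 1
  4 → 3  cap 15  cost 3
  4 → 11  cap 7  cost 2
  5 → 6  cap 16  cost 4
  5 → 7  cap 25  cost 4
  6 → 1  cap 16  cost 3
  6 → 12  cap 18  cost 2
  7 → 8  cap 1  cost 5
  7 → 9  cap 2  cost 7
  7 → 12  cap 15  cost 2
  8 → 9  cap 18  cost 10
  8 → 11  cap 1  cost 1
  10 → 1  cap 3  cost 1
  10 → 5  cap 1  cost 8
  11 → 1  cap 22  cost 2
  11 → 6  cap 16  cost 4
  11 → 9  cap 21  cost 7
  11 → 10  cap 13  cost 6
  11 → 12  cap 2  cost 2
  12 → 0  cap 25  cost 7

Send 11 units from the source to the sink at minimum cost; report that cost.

shortest-cost path #1: 4→11→9 push 7 @ unit cost 9 (adds 63)
shortest-cost path #2: 4→2→7→9 push 2 @ unit cost 12 (adds 24)
shortest-cost path #3: 4→2→5→7→8→11→9 push 1 @ unit cost 22 (adds 22)
shortest-cost path #4: 4→3→6→12→0→11→9 push 1 @ unit cost 26 (adds 26)
total cost = 135

Minimum cost for 11 units: 135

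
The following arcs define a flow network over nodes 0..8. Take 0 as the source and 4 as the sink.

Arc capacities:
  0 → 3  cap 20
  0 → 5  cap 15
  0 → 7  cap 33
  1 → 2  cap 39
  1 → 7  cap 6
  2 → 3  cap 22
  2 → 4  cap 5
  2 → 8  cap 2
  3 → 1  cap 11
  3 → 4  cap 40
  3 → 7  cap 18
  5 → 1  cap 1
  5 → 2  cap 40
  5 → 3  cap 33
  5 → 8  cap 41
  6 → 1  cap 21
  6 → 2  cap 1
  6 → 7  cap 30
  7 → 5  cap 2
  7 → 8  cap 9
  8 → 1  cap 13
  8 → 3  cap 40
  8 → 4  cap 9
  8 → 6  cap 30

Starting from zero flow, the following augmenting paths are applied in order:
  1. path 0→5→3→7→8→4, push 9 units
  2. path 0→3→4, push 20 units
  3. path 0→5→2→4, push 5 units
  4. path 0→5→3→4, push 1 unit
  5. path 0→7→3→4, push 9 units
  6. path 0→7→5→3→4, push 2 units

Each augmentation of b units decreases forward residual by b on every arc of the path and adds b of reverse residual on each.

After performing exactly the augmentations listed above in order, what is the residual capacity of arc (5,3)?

Residual capacity of (5,3): 21

after path 1 (0→5→3→7→8→4, push 9): res(5,3)=24
after path 2 (0→3→4, push 20): res(5,3)=24
after path 3 (0→5→2→4, push 5): res(5,3)=24
after path 4 (0→5→3→4, push 1): res(5,3)=23
after path 5 (0→7→3→4, push 9): res(5,3)=23
after path 6 (0→7→5→3→4, push 2): res(5,3)=21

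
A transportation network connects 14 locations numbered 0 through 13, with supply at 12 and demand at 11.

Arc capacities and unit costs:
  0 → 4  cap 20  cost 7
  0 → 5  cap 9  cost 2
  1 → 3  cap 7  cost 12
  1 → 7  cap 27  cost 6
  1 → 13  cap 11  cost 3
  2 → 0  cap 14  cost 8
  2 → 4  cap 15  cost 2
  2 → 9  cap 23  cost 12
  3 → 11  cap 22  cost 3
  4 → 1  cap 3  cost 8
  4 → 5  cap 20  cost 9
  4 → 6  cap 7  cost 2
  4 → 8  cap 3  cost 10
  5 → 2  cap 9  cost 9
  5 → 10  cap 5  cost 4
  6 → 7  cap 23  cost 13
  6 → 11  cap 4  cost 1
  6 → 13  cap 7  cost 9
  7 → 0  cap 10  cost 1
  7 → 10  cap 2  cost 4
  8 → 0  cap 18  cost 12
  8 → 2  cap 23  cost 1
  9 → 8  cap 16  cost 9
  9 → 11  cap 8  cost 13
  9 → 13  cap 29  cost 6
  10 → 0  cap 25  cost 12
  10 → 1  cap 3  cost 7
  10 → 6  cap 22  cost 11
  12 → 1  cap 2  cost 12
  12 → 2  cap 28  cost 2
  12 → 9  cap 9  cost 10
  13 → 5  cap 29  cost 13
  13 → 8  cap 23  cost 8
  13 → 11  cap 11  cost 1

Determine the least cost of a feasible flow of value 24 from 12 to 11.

Minimum cost for 24 units: 431

shortest-cost path #1: 12→2→4→6→11 push 4 @ unit cost 7 (adds 28)
shortest-cost path #2: 12→1→13→11 push 2 @ unit cost 16 (adds 32)
shortest-cost path #3: 12→2→4→6→13→11 push 3 @ unit cost 16 (adds 48)
shortest-cost path #4: 12→2→4→1→13→11 push 3 @ unit cost 16 (adds 48)
shortest-cost path #5: 12→9→13→11 push 3 @ unit cost 17 (adds 51)
shortest-cost path #6: 12→9→11 push 6 @ unit cost 23 (adds 138)
shortest-cost path #7: 12→2→9→11 push 2 @ unit cost 27 (adds 54)
shortest-cost path #8: 12→2→9→13→1→3→11 push 1 @ unit cost 32 (adds 32)
total cost = 431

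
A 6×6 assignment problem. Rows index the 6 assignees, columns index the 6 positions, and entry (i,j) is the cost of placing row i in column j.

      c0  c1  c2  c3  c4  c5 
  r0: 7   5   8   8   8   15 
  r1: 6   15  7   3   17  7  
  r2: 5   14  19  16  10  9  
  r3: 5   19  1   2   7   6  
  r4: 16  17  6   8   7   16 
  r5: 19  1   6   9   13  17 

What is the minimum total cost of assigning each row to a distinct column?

Minimum assignment cost: 28

optimal assignment: row0→col0 (cost 7), row1→col3 (cost 3), row2→col5 (cost 9), row3→col2 (cost 1), row4→col4 (cost 7), row5→col1 (cost 1)
total = 7 + 3 + 9 + 1 + 7 + 1 = 28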